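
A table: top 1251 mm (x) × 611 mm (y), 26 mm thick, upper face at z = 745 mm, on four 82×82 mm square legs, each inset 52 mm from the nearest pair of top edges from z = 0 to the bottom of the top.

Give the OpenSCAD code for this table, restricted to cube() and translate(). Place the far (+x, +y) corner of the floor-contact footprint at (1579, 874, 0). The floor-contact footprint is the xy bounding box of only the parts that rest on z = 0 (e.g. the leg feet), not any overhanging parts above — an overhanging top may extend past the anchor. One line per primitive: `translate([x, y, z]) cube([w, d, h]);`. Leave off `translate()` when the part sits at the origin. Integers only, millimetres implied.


translate([380, 315, 719]) cube([1251, 611, 26]);
translate([432, 367, 0]) cube([82, 82, 719]);
translate([1497, 367, 0]) cube([82, 82, 719]);
translate([432, 792, 0]) cube([82, 82, 719]);
translate([1497, 792, 0]) cube([82, 82, 719]);


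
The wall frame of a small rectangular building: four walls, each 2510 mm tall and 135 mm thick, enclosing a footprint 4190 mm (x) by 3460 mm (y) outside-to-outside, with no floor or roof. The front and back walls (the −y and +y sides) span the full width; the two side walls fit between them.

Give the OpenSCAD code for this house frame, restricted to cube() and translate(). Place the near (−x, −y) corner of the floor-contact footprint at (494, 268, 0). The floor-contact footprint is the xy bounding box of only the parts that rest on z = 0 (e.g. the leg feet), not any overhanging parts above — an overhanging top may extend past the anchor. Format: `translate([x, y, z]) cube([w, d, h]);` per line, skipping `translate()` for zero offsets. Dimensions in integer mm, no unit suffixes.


translate([494, 268, 0]) cube([4190, 135, 2510]);
translate([494, 3593, 0]) cube([4190, 135, 2510]);
translate([494, 403, 0]) cube([135, 3190, 2510]);
translate([4549, 403, 0]) cube([135, 3190, 2510]);


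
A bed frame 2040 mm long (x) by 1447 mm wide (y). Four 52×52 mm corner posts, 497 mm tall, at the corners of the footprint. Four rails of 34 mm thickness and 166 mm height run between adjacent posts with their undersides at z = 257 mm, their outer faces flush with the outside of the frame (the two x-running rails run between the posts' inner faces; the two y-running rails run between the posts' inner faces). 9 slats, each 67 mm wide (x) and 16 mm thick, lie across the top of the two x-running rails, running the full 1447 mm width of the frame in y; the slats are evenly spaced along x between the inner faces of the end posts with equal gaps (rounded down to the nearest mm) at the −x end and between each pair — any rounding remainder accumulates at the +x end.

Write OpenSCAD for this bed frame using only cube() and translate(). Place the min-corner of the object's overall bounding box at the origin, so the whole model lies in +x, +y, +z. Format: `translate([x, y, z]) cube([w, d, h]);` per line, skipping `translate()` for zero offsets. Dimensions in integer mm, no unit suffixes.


cube([52, 52, 497]);
translate([0, 1395, 0]) cube([52, 52, 497]);
translate([1988, 0, 0]) cube([52, 52, 497]);
translate([1988, 1395, 0]) cube([52, 52, 497]);
translate([52, 0, 257]) cube([1936, 34, 166]);
translate([52, 1413, 257]) cube([1936, 34, 166]);
translate([0, 52, 257]) cube([34, 1343, 166]);
translate([2006, 52, 257]) cube([34, 1343, 166]);
translate([185, 0, 423]) cube([67, 1447, 16]);
translate([385, 0, 423]) cube([67, 1447, 16]);
translate([585, 0, 423]) cube([67, 1447, 16]);
translate([785, 0, 423]) cube([67, 1447, 16]);
translate([985, 0, 423]) cube([67, 1447, 16]);
translate([1185, 0, 423]) cube([67, 1447, 16]);
translate([1385, 0, 423]) cube([67, 1447, 16]);
translate([1585, 0, 423]) cube([67, 1447, 16]);
translate([1785, 0, 423]) cube([67, 1447, 16]);


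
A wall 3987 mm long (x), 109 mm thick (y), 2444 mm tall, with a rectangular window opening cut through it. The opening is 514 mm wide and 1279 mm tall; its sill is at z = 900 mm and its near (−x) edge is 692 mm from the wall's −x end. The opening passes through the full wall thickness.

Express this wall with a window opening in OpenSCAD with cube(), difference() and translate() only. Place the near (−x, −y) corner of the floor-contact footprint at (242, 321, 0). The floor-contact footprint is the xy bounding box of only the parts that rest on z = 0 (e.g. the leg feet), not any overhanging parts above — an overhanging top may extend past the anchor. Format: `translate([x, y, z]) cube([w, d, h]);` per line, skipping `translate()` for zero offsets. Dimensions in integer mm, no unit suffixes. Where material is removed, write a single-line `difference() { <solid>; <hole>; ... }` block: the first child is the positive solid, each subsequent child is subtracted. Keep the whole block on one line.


difference() { translate([242, 321, 0]) cube([3987, 109, 2444]); translate([934, 321, 900]) cube([514, 109, 1279]); }


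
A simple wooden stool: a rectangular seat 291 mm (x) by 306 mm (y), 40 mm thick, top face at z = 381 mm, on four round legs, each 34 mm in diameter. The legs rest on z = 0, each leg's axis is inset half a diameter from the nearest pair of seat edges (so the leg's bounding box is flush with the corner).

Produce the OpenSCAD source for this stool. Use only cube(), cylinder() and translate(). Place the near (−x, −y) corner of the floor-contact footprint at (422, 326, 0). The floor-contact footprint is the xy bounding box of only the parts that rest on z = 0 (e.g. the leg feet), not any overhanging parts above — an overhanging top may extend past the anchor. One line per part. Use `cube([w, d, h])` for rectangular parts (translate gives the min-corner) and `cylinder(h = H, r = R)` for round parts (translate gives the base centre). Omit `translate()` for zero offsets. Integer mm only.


translate([422, 326, 341]) cube([291, 306, 40]);
translate([439, 343, 0]) cylinder(h = 341, r = 17);
translate([696, 343, 0]) cylinder(h = 341, r = 17);
translate([439, 615, 0]) cylinder(h = 341, r = 17);
translate([696, 615, 0]) cylinder(h = 341, r = 17);


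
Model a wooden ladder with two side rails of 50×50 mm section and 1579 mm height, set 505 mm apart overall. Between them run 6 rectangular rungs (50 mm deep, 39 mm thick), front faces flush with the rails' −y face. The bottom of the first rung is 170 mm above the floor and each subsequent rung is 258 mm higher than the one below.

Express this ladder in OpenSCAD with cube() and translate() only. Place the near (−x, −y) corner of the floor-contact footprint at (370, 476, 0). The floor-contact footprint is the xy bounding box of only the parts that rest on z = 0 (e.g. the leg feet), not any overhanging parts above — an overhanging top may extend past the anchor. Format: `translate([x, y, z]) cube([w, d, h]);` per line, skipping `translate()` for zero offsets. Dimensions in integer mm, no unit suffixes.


translate([370, 476, 0]) cube([50, 50, 1579]);
translate([825, 476, 0]) cube([50, 50, 1579]);
translate([420, 476, 170]) cube([405, 50, 39]);
translate([420, 476, 428]) cube([405, 50, 39]);
translate([420, 476, 686]) cube([405, 50, 39]);
translate([420, 476, 944]) cube([405, 50, 39]);
translate([420, 476, 1202]) cube([405, 50, 39]);
translate([420, 476, 1460]) cube([405, 50, 39]);


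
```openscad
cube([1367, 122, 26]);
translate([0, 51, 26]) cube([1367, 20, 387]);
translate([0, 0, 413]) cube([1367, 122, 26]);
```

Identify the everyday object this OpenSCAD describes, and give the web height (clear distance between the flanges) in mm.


An I-beam. The web height is 387 mm.

Two wide flanges with a thin centred web — an I-beam. Overall 439 mm minus two 26 mm flanges gives a web of 439 − 2·26 = 387 mm.


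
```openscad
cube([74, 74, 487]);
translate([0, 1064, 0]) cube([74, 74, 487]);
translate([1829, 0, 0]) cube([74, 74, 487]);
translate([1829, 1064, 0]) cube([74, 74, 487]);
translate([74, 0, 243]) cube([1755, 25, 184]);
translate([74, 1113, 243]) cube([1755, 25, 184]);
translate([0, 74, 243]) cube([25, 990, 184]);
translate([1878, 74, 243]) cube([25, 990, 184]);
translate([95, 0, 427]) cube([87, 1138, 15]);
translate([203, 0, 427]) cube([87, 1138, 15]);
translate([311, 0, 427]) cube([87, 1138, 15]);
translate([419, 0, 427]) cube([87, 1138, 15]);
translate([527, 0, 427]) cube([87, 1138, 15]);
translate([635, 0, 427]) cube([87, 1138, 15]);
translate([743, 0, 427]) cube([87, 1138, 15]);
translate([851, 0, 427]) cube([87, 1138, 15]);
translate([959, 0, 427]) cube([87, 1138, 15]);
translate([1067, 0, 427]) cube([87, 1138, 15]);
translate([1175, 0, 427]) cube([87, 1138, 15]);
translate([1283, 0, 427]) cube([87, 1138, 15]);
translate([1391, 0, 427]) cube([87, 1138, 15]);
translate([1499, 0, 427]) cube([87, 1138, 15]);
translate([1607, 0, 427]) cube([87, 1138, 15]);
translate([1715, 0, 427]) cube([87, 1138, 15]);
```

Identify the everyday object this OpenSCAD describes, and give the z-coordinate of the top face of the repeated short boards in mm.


A bed frame. The slat-top height is 442 mm.

Four posts, four rails, and a row of slats — a bed frame. Slats sit on the rails at z = 243 + 184 = 427; with slat thickness 15, the top is 442 mm.


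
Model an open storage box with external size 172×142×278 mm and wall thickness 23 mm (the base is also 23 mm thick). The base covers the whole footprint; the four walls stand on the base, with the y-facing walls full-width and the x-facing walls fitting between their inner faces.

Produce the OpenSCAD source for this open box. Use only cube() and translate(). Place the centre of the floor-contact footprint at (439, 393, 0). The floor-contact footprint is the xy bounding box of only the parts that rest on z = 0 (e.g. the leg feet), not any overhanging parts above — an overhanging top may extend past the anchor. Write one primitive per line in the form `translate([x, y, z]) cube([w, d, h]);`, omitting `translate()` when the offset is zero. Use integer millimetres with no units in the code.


translate([353, 322, 0]) cube([172, 142, 23]);
translate([353, 322, 23]) cube([172, 23, 255]);
translate([353, 441, 23]) cube([172, 23, 255]);
translate([353, 345, 23]) cube([23, 96, 255]);
translate([502, 345, 23]) cube([23, 96, 255]);


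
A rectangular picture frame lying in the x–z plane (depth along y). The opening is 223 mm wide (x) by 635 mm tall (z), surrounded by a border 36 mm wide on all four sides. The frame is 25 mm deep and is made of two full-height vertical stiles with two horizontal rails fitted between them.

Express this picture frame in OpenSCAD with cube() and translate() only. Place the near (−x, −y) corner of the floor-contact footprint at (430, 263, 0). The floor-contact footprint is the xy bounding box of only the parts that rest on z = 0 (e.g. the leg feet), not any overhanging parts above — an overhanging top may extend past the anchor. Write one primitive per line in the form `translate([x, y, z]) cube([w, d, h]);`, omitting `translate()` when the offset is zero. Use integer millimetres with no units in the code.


translate([430, 263, 0]) cube([36, 25, 707]);
translate([689, 263, 0]) cube([36, 25, 707]);
translate([466, 263, 0]) cube([223, 25, 36]);
translate([466, 263, 671]) cube([223, 25, 36]);


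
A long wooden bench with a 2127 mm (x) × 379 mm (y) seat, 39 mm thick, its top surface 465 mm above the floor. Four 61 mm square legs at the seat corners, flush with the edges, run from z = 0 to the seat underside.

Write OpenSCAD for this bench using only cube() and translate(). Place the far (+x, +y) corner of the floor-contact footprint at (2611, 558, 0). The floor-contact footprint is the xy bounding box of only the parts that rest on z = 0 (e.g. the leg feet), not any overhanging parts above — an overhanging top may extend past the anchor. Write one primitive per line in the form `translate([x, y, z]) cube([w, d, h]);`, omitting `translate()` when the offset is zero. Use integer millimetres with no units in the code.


translate([484, 179, 426]) cube([2127, 379, 39]);
translate([484, 179, 0]) cube([61, 61, 426]);
translate([484, 497, 0]) cube([61, 61, 426]);
translate([2550, 179, 0]) cube([61, 61, 426]);
translate([2550, 497, 0]) cube([61, 61, 426]);


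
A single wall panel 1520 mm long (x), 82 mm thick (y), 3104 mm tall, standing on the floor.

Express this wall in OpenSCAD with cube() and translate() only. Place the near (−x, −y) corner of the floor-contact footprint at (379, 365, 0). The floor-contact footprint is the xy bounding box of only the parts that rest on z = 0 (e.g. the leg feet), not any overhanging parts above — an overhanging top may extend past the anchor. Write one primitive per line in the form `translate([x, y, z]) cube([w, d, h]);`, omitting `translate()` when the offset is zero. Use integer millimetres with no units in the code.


translate([379, 365, 0]) cube([1520, 82, 3104]);


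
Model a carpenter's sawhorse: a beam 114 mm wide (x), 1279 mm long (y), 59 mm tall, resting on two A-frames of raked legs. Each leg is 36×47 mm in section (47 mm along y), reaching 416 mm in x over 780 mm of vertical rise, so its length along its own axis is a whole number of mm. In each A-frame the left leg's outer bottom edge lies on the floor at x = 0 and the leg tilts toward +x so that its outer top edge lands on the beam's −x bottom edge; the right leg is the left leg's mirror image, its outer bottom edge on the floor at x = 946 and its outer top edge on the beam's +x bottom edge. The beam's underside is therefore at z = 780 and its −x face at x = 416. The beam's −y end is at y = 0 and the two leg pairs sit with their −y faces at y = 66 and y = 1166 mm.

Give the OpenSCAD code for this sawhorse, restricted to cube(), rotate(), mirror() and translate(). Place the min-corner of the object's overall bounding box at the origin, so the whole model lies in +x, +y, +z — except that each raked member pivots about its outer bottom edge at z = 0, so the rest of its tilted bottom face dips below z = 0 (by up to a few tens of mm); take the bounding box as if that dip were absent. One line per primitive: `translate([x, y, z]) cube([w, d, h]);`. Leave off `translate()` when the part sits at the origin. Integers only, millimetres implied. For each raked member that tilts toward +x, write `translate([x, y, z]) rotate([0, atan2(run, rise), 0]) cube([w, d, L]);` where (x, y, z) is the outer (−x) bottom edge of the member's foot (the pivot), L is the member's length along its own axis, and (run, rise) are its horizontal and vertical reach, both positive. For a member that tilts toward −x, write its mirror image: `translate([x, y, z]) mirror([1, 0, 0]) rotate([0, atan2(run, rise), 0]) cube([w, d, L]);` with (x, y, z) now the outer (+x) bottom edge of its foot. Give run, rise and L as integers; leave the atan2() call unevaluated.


translate([416, 0, 780]) cube([114, 1279, 59]);
translate([0, 66, 0]) rotate([0, atan2(416, 780), 0]) cube([36, 47, 884]);
translate([946, 66, 0]) mirror([1, 0, 0]) rotate([0, atan2(416, 780), 0]) cube([36, 47, 884]);
translate([0, 1166, 0]) rotate([0, atan2(416, 780), 0]) cube([36, 47, 884]);
translate([946, 1166, 0]) mirror([1, 0, 0]) rotate([0, atan2(416, 780), 0]) cube([36, 47, 884]);


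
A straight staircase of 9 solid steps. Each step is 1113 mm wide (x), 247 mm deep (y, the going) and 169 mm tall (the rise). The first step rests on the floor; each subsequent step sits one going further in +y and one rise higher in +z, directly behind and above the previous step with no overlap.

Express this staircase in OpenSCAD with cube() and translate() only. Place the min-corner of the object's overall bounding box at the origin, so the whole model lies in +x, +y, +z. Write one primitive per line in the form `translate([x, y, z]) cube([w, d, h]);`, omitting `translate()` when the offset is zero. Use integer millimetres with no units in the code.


cube([1113, 247, 169]);
translate([0, 247, 169]) cube([1113, 247, 169]);
translate([0, 494, 338]) cube([1113, 247, 169]);
translate([0, 741, 507]) cube([1113, 247, 169]);
translate([0, 988, 676]) cube([1113, 247, 169]);
translate([0, 1235, 845]) cube([1113, 247, 169]);
translate([0, 1482, 1014]) cube([1113, 247, 169]);
translate([0, 1729, 1183]) cube([1113, 247, 169]);
translate([0, 1976, 1352]) cube([1113, 247, 169]);


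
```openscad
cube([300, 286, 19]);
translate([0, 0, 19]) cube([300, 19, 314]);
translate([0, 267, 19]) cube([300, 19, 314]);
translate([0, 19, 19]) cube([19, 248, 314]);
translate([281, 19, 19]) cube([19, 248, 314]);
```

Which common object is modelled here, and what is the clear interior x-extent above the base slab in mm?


An open box. The internal width is 262 mm.

A 300×286 base slab with four walls standing on it — an open box. The base is 300 mm wide and the walls are 19 mm thick, so the internal width is 300 − 2 × 19 = 262 mm.


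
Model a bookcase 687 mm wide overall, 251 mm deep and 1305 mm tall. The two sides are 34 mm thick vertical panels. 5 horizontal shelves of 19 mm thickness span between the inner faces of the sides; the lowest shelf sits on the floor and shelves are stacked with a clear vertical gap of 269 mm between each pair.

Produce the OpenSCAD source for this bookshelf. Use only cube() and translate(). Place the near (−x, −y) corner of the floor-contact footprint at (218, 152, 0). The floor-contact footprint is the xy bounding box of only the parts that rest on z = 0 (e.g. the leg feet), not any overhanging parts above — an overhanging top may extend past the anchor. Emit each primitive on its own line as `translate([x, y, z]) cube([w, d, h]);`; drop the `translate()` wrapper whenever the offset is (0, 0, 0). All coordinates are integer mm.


translate([218, 152, 0]) cube([34, 251, 1305]);
translate([871, 152, 0]) cube([34, 251, 1305]);
translate([252, 152, 0]) cube([619, 251, 19]);
translate([252, 152, 288]) cube([619, 251, 19]);
translate([252, 152, 576]) cube([619, 251, 19]);
translate([252, 152, 864]) cube([619, 251, 19]);
translate([252, 152, 1152]) cube([619, 251, 19]);


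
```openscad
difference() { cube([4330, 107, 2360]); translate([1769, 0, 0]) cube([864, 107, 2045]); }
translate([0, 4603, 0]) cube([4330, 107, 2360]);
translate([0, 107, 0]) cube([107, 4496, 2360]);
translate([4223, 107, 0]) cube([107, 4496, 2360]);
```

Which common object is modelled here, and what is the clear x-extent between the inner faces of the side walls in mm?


A single room. The interior width is 4116 mm.

Four walls enclosing a rectangle with a door in the front wall — a room. Outside width 4330 minus two 107 mm walls gives 4116 mm.


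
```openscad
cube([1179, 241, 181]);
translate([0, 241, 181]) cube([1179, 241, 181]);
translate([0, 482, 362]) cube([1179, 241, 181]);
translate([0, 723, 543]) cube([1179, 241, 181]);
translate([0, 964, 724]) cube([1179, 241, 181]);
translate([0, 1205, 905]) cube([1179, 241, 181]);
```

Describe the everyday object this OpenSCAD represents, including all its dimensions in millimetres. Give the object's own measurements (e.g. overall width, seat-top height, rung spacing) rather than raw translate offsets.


A straight staircase of 6 solid steps. Each step is 1179 mm wide (x), 241 mm deep (y, the going) and 181 mm tall (the rise). The first step rests on the floor; each subsequent step sits one going further in +y and one rise higher in +z, directly behind and above the previous step with no overlap.


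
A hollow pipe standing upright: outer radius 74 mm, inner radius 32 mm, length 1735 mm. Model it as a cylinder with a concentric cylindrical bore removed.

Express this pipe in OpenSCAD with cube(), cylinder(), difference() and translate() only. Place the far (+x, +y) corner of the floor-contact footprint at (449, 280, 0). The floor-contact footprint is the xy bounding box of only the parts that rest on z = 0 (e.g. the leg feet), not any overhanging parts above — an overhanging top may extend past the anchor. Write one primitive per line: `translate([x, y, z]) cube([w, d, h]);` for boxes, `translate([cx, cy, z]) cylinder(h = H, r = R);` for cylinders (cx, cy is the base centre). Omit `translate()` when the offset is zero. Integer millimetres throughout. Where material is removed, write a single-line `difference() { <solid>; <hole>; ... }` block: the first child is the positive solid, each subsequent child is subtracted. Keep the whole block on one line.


difference() { translate([375, 206, 0]) cylinder(h = 1735, r = 74); translate([375, 206, 0]) cylinder(h = 1735, r = 32); }


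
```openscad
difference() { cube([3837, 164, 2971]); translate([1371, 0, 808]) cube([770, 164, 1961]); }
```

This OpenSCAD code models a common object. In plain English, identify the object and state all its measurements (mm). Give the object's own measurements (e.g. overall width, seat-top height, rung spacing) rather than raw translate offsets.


A wall 3837 mm long (x), 164 mm thick (y), 2971 mm tall, with a rectangular window opening cut through it. The opening is 770 mm wide and 1961 mm tall; its sill is at z = 808 mm and its near (−x) edge is 1371 mm from the wall's −x end. The opening passes through the full wall thickness.


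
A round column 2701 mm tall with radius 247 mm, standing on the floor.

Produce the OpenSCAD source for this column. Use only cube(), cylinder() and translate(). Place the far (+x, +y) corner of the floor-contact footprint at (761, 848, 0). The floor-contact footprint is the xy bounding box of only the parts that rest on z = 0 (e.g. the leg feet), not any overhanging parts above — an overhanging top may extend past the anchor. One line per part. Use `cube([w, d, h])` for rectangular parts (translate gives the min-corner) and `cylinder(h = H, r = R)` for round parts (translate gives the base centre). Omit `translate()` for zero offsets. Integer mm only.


translate([514, 601, 0]) cylinder(h = 2701, r = 247);


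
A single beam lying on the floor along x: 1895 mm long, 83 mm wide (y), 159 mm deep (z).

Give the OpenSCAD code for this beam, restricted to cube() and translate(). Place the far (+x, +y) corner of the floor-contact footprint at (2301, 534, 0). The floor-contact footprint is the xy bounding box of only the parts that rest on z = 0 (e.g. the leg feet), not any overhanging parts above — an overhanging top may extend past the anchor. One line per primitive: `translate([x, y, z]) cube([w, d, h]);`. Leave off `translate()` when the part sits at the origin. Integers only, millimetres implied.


translate([406, 451, 0]) cube([1895, 83, 159]);


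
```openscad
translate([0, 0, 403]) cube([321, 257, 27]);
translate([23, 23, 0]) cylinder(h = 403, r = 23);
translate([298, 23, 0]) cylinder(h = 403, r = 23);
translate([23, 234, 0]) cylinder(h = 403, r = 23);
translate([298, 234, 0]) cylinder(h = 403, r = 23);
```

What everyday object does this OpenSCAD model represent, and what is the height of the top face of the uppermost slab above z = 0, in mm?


A stool. The seat height is 430 mm.

A 321×257×27 slab at z = 403 on four corner cylinders — a stool. The seat top is 403 + 27 = 430 mm.


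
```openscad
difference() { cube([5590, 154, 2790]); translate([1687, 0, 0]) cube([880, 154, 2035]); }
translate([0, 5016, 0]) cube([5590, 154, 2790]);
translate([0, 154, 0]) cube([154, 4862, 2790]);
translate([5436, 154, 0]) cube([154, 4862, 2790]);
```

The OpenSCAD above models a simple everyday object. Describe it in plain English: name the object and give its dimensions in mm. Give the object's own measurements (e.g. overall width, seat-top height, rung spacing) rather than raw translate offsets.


A single room: four walls, each 2790 mm tall and 154 mm thick, enclosing an outside footprint 5590×5170 mm (x × y), no floor or roof. The front and back walls (−y and +y sides) run the full x-width; the side walls fit between their inner faces. A door opening 880 mm wide and 2035 mm tall is cut through the front wall from the floor up, its −x edge 1687 mm from the wall's −x end.


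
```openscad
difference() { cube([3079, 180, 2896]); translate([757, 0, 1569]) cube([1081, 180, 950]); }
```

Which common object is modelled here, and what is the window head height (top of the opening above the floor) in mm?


A wall with a window opening. The window head height is 2519 mm.

A wall with a rectangular opening subtracted — a window. Sill at z = 1569, opening 950 mm tall, so the head is at 1569 + 950 = 2519 mm.


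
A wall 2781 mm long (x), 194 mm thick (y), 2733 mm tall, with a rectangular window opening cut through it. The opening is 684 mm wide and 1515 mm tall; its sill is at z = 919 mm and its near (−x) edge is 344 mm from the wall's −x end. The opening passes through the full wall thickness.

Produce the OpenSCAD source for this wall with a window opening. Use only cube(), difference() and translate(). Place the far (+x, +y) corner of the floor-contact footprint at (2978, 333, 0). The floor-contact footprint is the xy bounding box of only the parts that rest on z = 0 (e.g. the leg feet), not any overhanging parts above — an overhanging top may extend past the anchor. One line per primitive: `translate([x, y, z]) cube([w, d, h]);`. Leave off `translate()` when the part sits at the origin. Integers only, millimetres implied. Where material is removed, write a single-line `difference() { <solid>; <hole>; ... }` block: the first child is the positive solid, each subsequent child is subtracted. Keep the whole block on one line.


difference() { translate([197, 139, 0]) cube([2781, 194, 2733]); translate([541, 139, 919]) cube([684, 194, 1515]); }


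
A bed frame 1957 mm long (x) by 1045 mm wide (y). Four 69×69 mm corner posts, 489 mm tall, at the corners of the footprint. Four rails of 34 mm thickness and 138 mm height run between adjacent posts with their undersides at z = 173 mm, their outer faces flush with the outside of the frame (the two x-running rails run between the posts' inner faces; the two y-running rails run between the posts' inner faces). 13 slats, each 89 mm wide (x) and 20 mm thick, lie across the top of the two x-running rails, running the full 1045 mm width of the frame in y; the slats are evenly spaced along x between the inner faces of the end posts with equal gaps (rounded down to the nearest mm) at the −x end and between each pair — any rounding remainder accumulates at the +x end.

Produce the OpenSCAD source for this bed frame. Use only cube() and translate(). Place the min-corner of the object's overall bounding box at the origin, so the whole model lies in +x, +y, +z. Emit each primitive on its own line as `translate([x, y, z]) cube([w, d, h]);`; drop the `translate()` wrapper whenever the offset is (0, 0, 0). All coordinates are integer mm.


cube([69, 69, 489]);
translate([0, 976, 0]) cube([69, 69, 489]);
translate([1888, 0, 0]) cube([69, 69, 489]);
translate([1888, 976, 0]) cube([69, 69, 489]);
translate([69, 0, 173]) cube([1819, 34, 138]);
translate([69, 1011, 173]) cube([1819, 34, 138]);
translate([0, 69, 173]) cube([34, 907, 138]);
translate([1923, 69, 173]) cube([34, 907, 138]);
translate([116, 0, 311]) cube([89, 1045, 20]);
translate([252, 0, 311]) cube([89, 1045, 20]);
translate([388, 0, 311]) cube([89, 1045, 20]);
translate([524, 0, 311]) cube([89, 1045, 20]);
translate([660, 0, 311]) cube([89, 1045, 20]);
translate([796, 0, 311]) cube([89, 1045, 20]);
translate([932, 0, 311]) cube([89, 1045, 20]);
translate([1068, 0, 311]) cube([89, 1045, 20]);
translate([1204, 0, 311]) cube([89, 1045, 20]);
translate([1340, 0, 311]) cube([89, 1045, 20]);
translate([1476, 0, 311]) cube([89, 1045, 20]);
translate([1612, 0, 311]) cube([89, 1045, 20]);
translate([1748, 0, 311]) cube([89, 1045, 20]);


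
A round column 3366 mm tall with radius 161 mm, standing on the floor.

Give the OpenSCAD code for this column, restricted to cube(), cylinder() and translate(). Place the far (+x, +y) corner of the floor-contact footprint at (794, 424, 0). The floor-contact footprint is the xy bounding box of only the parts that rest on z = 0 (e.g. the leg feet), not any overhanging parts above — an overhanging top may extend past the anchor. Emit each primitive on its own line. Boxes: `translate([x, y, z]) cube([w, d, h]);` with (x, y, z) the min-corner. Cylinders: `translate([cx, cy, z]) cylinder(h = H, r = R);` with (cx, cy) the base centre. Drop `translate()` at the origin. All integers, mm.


translate([633, 263, 0]) cylinder(h = 3366, r = 161);


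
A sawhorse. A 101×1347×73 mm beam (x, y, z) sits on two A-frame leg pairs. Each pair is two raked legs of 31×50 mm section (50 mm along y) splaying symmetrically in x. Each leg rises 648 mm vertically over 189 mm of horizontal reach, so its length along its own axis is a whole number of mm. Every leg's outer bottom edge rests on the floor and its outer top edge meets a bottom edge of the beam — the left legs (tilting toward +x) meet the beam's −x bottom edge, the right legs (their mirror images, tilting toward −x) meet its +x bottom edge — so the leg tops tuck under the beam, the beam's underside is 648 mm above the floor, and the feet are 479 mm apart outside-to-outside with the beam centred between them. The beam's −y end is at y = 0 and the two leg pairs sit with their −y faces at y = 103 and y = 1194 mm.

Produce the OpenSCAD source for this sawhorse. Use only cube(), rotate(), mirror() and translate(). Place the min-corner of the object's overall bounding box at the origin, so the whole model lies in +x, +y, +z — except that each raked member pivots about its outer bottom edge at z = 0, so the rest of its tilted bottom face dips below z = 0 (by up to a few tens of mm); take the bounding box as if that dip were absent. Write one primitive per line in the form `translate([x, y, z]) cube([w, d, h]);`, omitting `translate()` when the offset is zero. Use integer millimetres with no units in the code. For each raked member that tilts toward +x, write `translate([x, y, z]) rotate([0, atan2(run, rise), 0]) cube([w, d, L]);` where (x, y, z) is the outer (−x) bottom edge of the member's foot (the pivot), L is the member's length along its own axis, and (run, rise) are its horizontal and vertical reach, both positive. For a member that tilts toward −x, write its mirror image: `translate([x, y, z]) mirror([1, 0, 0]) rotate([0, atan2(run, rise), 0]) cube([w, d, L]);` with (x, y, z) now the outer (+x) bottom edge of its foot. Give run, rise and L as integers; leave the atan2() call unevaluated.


translate([189, 0, 648]) cube([101, 1347, 73]);
translate([0, 103, 0]) rotate([0, atan2(189, 648), 0]) cube([31, 50, 675]);
translate([479, 103, 0]) mirror([1, 0, 0]) rotate([0, atan2(189, 648), 0]) cube([31, 50, 675]);
translate([0, 1194, 0]) rotate([0, atan2(189, 648), 0]) cube([31, 50, 675]);
translate([479, 1194, 0]) mirror([1, 0, 0]) rotate([0, atan2(189, 648), 0]) cube([31, 50, 675]);


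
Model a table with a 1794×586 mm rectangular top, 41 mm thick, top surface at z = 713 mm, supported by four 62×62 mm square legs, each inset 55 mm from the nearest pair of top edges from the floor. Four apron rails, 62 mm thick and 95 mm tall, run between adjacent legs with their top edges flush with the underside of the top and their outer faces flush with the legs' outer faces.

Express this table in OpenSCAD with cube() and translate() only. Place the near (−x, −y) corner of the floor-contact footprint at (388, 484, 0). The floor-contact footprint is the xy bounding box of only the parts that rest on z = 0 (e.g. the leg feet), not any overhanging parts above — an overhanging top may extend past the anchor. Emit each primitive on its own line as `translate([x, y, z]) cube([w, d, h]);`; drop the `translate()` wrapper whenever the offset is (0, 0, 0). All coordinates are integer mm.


translate([333, 429, 672]) cube([1794, 586, 41]);
translate([388, 484, 0]) cube([62, 62, 672]);
translate([2010, 484, 0]) cube([62, 62, 672]);
translate([388, 898, 0]) cube([62, 62, 672]);
translate([2010, 898, 0]) cube([62, 62, 672]);
translate([450, 484, 577]) cube([1560, 62, 95]);
translate([450, 898, 577]) cube([1560, 62, 95]);
translate([388, 546, 577]) cube([62, 352, 95]);
translate([2010, 546, 577]) cube([62, 352, 95]);


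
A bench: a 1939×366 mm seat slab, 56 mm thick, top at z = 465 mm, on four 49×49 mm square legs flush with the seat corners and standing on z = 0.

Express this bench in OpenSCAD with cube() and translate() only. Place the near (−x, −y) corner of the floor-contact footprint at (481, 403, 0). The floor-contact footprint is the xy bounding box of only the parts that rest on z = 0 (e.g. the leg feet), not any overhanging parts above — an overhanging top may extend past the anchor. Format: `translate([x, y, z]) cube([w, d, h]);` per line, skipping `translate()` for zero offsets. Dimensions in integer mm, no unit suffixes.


translate([481, 403, 409]) cube([1939, 366, 56]);
translate([481, 403, 0]) cube([49, 49, 409]);
translate([481, 720, 0]) cube([49, 49, 409]);
translate([2371, 403, 0]) cube([49, 49, 409]);
translate([2371, 720, 0]) cube([49, 49, 409]);


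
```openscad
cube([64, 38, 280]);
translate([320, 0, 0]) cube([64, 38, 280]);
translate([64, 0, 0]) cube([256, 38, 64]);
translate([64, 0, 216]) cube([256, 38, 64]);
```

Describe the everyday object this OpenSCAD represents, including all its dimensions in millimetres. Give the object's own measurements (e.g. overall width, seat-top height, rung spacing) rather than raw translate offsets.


A rectangular picture frame lying in the x–z plane (depth along y). The opening is 256 mm wide (x) by 152 mm tall (z), surrounded by a border 64 mm wide on all four sides. The frame is 38 mm deep and is made of two full-height vertical stiles with two horizontal rails fitted between them.


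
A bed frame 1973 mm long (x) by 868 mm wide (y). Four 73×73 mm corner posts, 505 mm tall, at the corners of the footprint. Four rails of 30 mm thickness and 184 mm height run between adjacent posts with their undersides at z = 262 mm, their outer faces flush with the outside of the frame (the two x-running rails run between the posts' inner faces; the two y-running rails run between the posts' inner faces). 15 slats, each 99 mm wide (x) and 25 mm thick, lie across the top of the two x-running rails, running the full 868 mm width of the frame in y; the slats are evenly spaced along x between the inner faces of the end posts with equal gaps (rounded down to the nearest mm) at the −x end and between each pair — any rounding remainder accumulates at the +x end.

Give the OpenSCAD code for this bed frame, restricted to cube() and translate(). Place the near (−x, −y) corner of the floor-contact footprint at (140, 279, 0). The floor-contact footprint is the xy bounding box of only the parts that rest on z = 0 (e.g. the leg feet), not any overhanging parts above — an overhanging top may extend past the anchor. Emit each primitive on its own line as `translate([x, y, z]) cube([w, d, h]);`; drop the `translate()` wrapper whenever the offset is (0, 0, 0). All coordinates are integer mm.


// slat z = rail_z + rail_h = 262 + 184 = 446
// slat gap = ⌊(1827 − 15·99) / 16⌋ = 21
translate([140, 279, 0]) cube([73, 73, 505]);
translate([140, 1074, 0]) cube([73, 73, 505]);
translate([2040, 279, 0]) cube([73, 73, 505]);
translate([2040, 1074, 0]) cube([73, 73, 505]);
translate([213, 279, 262]) cube([1827, 30, 184]);
translate([213, 1117, 262]) cube([1827, 30, 184]);
translate([140, 352, 262]) cube([30, 722, 184]);
translate([2083, 352, 262]) cube([30, 722, 184]);
translate([234, 279, 446]) cube([99, 868, 25]);
translate([354, 279, 446]) cube([99, 868, 25]);
translate([474, 279, 446]) cube([99, 868, 25]);
translate([594, 279, 446]) cube([99, 868, 25]);
translate([714, 279, 446]) cube([99, 868, 25]);
translate([834, 279, 446]) cube([99, 868, 25]);
translate([954, 279, 446]) cube([99, 868, 25]);
translate([1074, 279, 446]) cube([99, 868, 25]);
translate([1194, 279, 446]) cube([99, 868, 25]);
translate([1314, 279, 446]) cube([99, 868, 25]);
translate([1434, 279, 446]) cube([99, 868, 25]);
translate([1554, 279, 446]) cube([99, 868, 25]);
translate([1674, 279, 446]) cube([99, 868, 25]);
translate([1794, 279, 446]) cube([99, 868, 25]);
translate([1914, 279, 446]) cube([99, 868, 25]);


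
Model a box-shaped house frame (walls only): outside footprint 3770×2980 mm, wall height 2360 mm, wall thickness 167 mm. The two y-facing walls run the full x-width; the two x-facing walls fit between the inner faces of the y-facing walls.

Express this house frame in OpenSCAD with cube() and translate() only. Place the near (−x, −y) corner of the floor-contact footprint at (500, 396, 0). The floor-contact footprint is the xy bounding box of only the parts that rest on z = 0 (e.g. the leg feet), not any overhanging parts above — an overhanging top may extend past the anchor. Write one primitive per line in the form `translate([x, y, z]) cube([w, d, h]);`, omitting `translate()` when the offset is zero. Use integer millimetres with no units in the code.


translate([500, 396, 0]) cube([3770, 167, 2360]);
translate([500, 3209, 0]) cube([3770, 167, 2360]);
translate([500, 563, 0]) cube([167, 2646, 2360]);
translate([4103, 563, 0]) cube([167, 2646, 2360]);


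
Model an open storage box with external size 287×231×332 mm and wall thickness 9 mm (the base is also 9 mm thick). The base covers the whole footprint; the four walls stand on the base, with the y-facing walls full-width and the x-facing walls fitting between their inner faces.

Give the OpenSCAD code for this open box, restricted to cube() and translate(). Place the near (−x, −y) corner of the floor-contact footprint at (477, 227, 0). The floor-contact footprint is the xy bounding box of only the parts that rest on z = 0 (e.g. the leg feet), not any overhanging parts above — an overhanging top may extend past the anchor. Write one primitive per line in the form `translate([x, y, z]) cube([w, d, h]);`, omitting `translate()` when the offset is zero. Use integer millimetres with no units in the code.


translate([477, 227, 0]) cube([287, 231, 9]);
translate([477, 227, 9]) cube([287, 9, 323]);
translate([477, 449, 9]) cube([287, 9, 323]);
translate([477, 236, 9]) cube([9, 213, 323]);
translate([755, 236, 9]) cube([9, 213, 323]);


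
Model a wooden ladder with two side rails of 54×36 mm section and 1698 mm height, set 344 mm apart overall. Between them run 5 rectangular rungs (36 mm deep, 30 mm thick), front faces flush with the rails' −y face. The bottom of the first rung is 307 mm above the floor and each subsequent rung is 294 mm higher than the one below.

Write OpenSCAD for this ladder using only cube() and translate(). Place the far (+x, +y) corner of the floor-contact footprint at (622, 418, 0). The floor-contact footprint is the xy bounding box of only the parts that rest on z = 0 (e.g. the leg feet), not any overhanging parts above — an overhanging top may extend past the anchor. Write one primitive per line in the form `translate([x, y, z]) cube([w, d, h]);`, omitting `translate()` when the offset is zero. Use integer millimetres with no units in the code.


translate([278, 382, 0]) cube([54, 36, 1698]);
translate([568, 382, 0]) cube([54, 36, 1698]);
translate([332, 382, 307]) cube([236, 36, 30]);
translate([332, 382, 601]) cube([236, 36, 30]);
translate([332, 382, 895]) cube([236, 36, 30]);
translate([332, 382, 1189]) cube([236, 36, 30]);
translate([332, 382, 1483]) cube([236, 36, 30]);


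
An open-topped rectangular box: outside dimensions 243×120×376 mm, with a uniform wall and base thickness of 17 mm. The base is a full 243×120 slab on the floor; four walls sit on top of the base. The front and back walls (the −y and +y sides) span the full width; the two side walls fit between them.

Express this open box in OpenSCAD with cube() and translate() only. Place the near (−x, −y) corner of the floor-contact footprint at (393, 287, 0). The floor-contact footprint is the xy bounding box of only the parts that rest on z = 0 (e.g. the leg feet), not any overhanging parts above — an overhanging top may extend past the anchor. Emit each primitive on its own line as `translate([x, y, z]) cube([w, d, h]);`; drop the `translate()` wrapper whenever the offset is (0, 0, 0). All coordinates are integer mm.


translate([393, 287, 0]) cube([243, 120, 17]);
translate([393, 287, 17]) cube([243, 17, 359]);
translate([393, 390, 17]) cube([243, 17, 359]);
translate([393, 304, 17]) cube([17, 86, 359]);
translate([619, 304, 17]) cube([17, 86, 359]);
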